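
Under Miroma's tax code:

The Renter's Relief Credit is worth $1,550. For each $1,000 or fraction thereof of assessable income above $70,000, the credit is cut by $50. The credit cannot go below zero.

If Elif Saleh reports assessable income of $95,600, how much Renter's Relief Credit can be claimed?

Renter's Relief Credit: income exceeds $70,000 by $25,600, which is 26 full-or-partial $1,000 increments; reduction = 26 × $50 = $1,300, leaving $250.

$250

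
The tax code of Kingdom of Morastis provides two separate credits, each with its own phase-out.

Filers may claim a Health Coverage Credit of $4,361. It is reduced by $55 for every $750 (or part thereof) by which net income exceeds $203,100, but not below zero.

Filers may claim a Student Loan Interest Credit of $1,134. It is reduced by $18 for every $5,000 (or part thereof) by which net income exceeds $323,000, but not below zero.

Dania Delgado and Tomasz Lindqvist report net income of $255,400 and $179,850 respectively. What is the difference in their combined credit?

$3,850

Dania ($255,400): Health Coverage Credit: income exceeds $203,100 by $52,300, which is 70 full-or-partial $750 increments; reduction = 70 × $55 = $3,850, leaving $511. Student Loan Interest Credit: $255,400 is at or below the $323,000 threshold, so the full $1,134 applies. total $511 + $1,134 = $1,645
Tomasz ($179,850): Health Coverage Credit: $179,850 is at or below the $203,100 threshold, so the full $4,361 applies. Student Loan Interest Credit: $179,850 is at or below the $323,000 threshold, so the full $1,134 applies. total $4,361 + $1,134 = $5,495
Difference: |$1,645 − $5,495| = $3,850.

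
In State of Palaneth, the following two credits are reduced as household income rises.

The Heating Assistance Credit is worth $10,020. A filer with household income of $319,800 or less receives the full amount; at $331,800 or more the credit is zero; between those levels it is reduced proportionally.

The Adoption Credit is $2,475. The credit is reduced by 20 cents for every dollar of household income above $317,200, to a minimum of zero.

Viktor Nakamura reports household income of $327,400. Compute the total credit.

$4,109

Heating Assistance Credit: $327,400 is $7,600 into a $12,000 phase-out range, leaving 4,400/12,000 of the credit: $10,020 × 4,400/12,000 = $3,674.
Adoption Credit: 20% of the $10,200 excess over $317,200 is $2,040; credit = $2,475 − $2,040 = $435.
Total: $3,674 + $435 = $4,109.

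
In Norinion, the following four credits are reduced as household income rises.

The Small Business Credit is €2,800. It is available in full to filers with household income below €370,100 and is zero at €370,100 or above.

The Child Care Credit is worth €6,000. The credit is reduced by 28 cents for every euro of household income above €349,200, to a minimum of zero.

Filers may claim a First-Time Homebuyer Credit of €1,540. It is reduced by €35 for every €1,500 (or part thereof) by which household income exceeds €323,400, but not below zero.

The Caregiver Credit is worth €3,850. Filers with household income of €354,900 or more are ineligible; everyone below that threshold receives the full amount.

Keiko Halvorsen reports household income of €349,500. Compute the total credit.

€13,476

Small Business Credit: €349,500 is below the €370,100 cutoff, so the full €2,800 applies.
Child Care Credit: 28% of the €300 excess over €349,200 is €84; credit = €6,000 − €84 = €5,916.
First-Time Homebuyer Credit: income exceeds €323,400 by €26,100, which is 18 full-or-partial €1,500 increments; reduction = 18 × €35 = €630, leaving €910.
Caregiver Credit: €349,500 is below the €354,900 cutoff, so the full €3,850 applies.
Total: €2,800 + €5,916 + €910 + €3,850 = €13,476.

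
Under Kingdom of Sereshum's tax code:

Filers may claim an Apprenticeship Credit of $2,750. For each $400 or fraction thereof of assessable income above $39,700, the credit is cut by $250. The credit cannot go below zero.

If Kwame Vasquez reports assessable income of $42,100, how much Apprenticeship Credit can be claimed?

$1,250

Apprenticeship Credit: income exceeds $39,700 by $2,400, which is 6 full-or-partial $400 increments; reduction = 6 × $250 = $1,500, leaving $1,250.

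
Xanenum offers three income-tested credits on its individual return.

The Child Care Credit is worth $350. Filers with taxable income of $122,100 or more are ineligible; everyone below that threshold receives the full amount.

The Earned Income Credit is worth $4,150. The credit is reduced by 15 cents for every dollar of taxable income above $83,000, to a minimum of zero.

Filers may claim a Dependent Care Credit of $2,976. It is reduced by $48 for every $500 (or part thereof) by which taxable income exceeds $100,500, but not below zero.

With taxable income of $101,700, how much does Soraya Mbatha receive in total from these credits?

$4,527

Child Care Credit: $101,700 is below the $122,100 cutoff, so the full $350 applies.
Earned Income Credit: 15% of the $18,700 excess over $83,000 is $2,805; credit = $4,150 − $2,805 = $1,345.
Dependent Care Credit: income exceeds $100,500 by $1,200, which is 3 full-or-partial $500 increments; reduction = 3 × $48 = $144, leaving $2,832.
Total: $350 + $1,345 + $2,832 = $4,527.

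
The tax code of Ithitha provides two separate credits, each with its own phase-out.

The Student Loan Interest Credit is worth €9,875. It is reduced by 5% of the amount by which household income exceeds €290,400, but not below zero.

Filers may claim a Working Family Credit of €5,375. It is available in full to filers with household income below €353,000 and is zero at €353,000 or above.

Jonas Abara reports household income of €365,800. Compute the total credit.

€6,105

Student Loan Interest Credit: 5% of the €75,400 excess over €290,400 is €3,770; credit = €9,875 − €3,770 = €6,105.
Working Family Credit: €365,800 meets or exceeds the €353,000 cutoff, so the credit is €0.
Total: €6,105 + €0 = €6,105.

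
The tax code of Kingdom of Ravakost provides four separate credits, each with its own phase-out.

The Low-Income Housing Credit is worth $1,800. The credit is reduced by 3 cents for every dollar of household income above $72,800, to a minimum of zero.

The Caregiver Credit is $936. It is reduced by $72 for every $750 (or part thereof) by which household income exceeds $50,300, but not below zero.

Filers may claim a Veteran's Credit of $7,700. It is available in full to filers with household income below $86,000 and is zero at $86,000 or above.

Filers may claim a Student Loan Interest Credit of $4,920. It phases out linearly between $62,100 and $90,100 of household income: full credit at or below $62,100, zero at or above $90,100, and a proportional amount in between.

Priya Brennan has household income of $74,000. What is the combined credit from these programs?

Low-Income Housing Credit: 3% of the $1,200 excess over $72,800 is $36; credit = $1,800 − $36 = $1,764.
Caregiver Credit: income exceeds $50,300 by $23,700 → 32 increments × $72 = $2,304 ≥ base, so the credit is $0.
Veteran's Credit: $74,000 is below the $86,000 cutoff, so the full $7,700 applies.
Student Loan Interest Credit: $74,000 is $11,900 into a $28,000 phase-out range, leaving 16,100/28,000 of the credit: $4,920 × 16,100/28,000 = $2,829.
Total: $1,764 + $0 + $7,700 + $2,829 = $12,293.

$12,293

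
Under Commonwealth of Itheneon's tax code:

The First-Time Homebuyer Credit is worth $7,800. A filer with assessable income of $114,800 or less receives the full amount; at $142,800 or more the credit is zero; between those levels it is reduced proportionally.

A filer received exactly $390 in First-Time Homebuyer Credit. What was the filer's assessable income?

$390 is 390/7,800 of the full $7,800, so 7,410/7,800 of the $28,000 range has been used: income = $114,800 + $28,000 × 7,410/7,800 = $141,400.

$141,400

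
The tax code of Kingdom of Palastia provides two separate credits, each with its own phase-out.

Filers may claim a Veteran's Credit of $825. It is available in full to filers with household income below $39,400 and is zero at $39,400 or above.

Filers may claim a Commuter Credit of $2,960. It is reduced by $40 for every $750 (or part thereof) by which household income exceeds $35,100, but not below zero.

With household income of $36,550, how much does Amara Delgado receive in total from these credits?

$3,705

Veteran's Credit: $36,550 is below the $39,400 cutoff, so the full $825 applies.
Commuter Credit: income exceeds $35,100 by $1,450, which is 2 full-or-partial $750 increments; reduction = 2 × $40 = $80, leaving $2,880.
Total: $825 + $2,880 = $3,705.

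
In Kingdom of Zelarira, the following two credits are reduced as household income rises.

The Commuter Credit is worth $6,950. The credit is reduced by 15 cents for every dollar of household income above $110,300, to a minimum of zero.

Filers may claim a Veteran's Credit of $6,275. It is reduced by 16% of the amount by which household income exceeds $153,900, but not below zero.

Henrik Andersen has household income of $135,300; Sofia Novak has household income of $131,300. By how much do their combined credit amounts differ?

$600

Henrik ($135,300): Commuter Credit: 15% of the $25,000 excess over $110,300 is $3,750; credit = $6,950 − $3,750 = $3,200. Veteran's Credit: $135,300 is at or below the $153,900 threshold, so the full $6,275 applies. total $3,200 + $6,275 = $9,475
Sofia ($131,300): Commuter Credit: 15% of the $21,000 excess over $110,300 is $3,150; credit = $6,950 − $3,150 = $3,800. Veteran's Credit: $131,300 is at or below the $153,900 threshold, so the full $6,275 applies. total $3,800 + $6,275 = $10,075
Difference: |$9,475 − $10,075| = $600.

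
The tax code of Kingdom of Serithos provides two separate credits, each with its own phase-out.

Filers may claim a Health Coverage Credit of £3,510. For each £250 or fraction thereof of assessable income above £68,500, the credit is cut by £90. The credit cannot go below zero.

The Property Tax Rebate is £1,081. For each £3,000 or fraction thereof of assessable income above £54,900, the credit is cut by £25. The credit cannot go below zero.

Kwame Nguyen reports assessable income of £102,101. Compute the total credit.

£681

Health Coverage Credit: income exceeds £68,500 by £33,601 → 135 increments × £90 = £12,150 ≥ base, so the credit is £0.
Property Tax Rebate: income exceeds £54,900 by £47,201, which is 16 full-or-partial £3,000 increments; reduction = 16 × £25 = £400, leaving £681.
Total: £0 + £681 = £681.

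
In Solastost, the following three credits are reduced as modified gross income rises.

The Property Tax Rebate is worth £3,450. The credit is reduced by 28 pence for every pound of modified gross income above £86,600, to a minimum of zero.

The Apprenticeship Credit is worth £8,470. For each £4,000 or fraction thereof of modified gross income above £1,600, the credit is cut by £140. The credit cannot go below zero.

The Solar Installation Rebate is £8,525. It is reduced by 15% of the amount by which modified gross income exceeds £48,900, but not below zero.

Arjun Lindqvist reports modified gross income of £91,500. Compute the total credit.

£9,463

Property Tax Rebate: 28% of the £4,900 excess over £86,600 is £1,372; credit = £3,450 − £1,372 = £2,078.
Apprenticeship Credit: income exceeds £1,600 by £89,900, which is 23 full-or-partial £4,000 increments; reduction = 23 × £140 = £3,220, leaving £5,250.
Solar Installation Rebate: 15% of the £42,600 excess over £48,900 is £6,390; credit = £8,525 − £6,390 = £2,135.
Total: £2,078 + £5,250 + £2,135 = £9,463.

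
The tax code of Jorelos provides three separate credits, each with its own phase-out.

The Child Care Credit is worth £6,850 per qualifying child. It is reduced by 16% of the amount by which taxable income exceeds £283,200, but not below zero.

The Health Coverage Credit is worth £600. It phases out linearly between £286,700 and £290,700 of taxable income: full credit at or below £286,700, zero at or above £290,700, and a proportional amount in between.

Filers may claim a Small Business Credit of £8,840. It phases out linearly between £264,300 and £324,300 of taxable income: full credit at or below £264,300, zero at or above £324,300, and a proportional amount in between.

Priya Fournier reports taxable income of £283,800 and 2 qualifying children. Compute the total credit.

Child Care Credit: base = 2 × £6,850 = £13,700. 16% of the £600 excess over £283,200 is £96; credit = £13,700 − £96 = £13,604.
Health Coverage Credit: £283,800 is at or below the £286,700 threshold, so the full £600 applies.
Small Business Credit: £283,800 is £19,500 into a £60,000 phase-out range, leaving 40,500/60,000 of the credit: £8,840 × 40,500/60,000 = £5,967.
Total: £13,604 + £600 + £5,967 = £20,171.

£20,171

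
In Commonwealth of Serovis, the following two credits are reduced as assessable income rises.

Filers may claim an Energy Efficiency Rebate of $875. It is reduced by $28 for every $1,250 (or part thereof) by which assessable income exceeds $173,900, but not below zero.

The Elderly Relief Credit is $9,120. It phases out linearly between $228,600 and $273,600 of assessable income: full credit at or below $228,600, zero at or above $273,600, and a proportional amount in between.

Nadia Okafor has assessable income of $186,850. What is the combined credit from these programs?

Energy Efficiency Rebate: income exceeds $173,900 by $12,950, which is 11 full-or-partial $1,250 increments; reduction = 11 × $28 = $308, leaving $567.
Elderly Relief Credit: $186,850 is at or below the $228,600 threshold, so the full $9,120 applies.
Total: $567 + $9,120 = $9,687.

$9,687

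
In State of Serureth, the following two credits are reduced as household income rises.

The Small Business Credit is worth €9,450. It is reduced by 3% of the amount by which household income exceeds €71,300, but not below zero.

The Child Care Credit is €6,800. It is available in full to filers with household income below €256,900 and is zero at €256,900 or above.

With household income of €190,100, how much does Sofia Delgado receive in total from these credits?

€12,686

Small Business Credit: 3% of the €118,800 excess over €71,300 is €3,564; credit = €9,450 − €3,564 = €5,886.
Child Care Credit: €190,100 is below the €256,900 cutoff, so the full €6,800 applies.
Total: €5,886 + €6,800 = €12,686.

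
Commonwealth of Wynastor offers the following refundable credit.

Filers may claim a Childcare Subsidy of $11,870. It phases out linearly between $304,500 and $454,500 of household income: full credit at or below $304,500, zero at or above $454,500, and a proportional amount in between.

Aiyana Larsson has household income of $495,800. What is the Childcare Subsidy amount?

Childcare Subsidy: $495,800 is at or above $454,500, so the credit is $0.

$0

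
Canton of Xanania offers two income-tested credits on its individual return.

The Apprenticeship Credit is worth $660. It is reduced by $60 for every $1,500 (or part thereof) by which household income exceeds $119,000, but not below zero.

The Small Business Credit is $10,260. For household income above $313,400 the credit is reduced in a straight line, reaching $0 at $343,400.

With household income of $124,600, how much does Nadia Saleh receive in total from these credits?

Apprenticeship Credit: income exceeds $119,000 by $5,600, which is 4 full-or-partial $1,500 increments; reduction = 4 × $60 = $240, leaving $420.
Small Business Credit: $124,600 is at or below the $313,400 threshold, so the full $10,260 applies.
Total: $420 + $10,260 = $10,680.

$10,680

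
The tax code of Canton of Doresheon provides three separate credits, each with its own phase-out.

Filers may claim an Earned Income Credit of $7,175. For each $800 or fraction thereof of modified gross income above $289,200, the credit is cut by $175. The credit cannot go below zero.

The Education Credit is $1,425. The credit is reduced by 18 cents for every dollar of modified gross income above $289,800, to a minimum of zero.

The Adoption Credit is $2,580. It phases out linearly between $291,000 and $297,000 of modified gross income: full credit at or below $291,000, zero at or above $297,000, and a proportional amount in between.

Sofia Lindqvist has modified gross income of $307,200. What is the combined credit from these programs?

Earned Income Credit: income exceeds $289,200 by $18,000, which is 23 full-or-partial $800 increments; reduction = 23 × $175 = $4,025, leaving $3,150.
Education Credit: 18% of the $17,400 excess over $289,800 is $3,132 ≥ base, so the credit is $0.
Adoption Credit: $307,200 is at or above $297,000, so the credit is $0.
Total: $3,150 + $0 + $0 = $3,150.

$3,150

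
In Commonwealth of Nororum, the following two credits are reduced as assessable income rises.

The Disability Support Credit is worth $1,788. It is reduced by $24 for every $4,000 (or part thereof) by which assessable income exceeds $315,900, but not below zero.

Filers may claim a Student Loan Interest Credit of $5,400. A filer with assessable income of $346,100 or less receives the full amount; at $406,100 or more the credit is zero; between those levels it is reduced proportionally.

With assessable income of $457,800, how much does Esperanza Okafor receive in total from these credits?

$924

Disability Support Credit: income exceeds $315,900 by $141,900, which is 36 full-or-partial $4,000 increments; reduction = 36 × $24 = $864, leaving $924.
Student Loan Interest Credit: $457,800 is at or above $406,100, so the credit is $0.
Total: $924 + $0 = $924.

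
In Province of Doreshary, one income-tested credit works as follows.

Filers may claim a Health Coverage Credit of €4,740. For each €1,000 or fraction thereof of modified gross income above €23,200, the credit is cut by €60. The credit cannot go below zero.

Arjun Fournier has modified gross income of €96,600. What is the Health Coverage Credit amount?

Health Coverage Credit: income exceeds €23,200 by €73,400, which is 74 full-or-partial €1,000 increments; reduction = 74 × €60 = €4,440, leaving €300.

€300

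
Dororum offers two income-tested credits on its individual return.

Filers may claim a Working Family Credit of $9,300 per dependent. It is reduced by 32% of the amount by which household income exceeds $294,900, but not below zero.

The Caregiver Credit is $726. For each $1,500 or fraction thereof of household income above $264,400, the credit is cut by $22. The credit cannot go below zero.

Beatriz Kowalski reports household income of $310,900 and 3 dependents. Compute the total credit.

Working Family Credit: base = 3 × $9,300 = $27,900. 32% of the $16,000 excess over $294,900 is $5,120; credit = $27,900 − $5,120 = $22,780.
Caregiver Credit: income exceeds $264,400 by $46,500, which is 31 full-or-partial $1,500 increments; reduction = 31 × $22 = $682, leaving $44.
Total: $22,780 + $44 = $22,824.

$22,824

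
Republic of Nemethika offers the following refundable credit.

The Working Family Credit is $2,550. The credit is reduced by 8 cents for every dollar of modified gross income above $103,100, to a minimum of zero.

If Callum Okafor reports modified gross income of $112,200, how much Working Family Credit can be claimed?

Working Family Credit: 8% of the $9,100 excess over $103,100 is $728; credit = $2,550 − $728 = $1,822.

$1,822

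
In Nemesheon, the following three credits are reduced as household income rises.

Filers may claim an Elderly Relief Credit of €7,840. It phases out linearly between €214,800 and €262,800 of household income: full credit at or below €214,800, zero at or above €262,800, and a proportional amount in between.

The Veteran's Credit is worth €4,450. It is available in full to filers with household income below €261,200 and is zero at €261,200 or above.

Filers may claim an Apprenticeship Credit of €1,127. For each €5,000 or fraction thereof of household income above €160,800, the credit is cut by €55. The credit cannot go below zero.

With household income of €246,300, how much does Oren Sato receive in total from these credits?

Elderly Relief Credit: €246,300 is €31,500 into a €48,000 phase-out range, leaving 16,500/48,000 of the credit: €7,840 × 16,500/48,000 = €2,695.
Veteran's Credit: €246,300 is below the €261,200 cutoff, so the full €4,450 applies.
Apprenticeship Credit: income exceeds €160,800 by €85,500, which is 18 full-or-partial €5,000 increments; reduction = 18 × €55 = €990, leaving €137.
Total: €2,695 + €4,450 + €137 = €7,282.

€7,282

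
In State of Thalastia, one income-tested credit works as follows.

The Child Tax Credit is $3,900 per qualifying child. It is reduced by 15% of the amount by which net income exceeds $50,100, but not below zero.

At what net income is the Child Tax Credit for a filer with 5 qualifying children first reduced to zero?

$180,100

Full credit = 5 × $3,900 = $19,500.
The credit falls by 15% of each dollar above $50,100, so it reaches zero when the excess is $19,500 / 15% = $130,000: income = $50,100 + $130,000 = $180,100.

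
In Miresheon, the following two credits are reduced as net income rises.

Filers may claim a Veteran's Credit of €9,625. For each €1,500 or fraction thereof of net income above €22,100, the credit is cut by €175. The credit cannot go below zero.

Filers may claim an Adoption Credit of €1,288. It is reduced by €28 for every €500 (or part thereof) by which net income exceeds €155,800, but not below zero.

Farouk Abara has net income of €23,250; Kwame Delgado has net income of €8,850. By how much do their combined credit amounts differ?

Farouk (€23,250): Veteran's Credit: income exceeds €22,100 by €1,150, which is 1 full-or-partial €1,500 increment; reduction = 1 × €175 = €175, leaving €9,450. Adoption Credit: €23,250 is at or below the €155,800 threshold, so the full €1,288 applies. total €9,450 + €1,288 = €10,738
Kwame (€8,850): Veteran's Credit: €8,850 is at or below the €22,100 threshold, so the full €9,625 applies. Adoption Credit: €8,850 is at or below the €155,800 threshold, so the full €1,288 applies. total €9,625 + €1,288 = €10,913
Difference: |€10,738 − €10,913| = €175.

€175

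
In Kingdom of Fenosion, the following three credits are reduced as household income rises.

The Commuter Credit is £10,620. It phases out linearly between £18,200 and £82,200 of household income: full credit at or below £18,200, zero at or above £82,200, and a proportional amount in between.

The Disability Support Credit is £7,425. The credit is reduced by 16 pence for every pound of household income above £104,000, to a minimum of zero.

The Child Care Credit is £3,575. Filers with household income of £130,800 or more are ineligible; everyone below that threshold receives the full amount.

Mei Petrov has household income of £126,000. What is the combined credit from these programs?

Commuter Credit: £126,000 is at or above £82,200, so the credit is £0.
Disability Support Credit: 16% of the £22,000 excess over £104,000 is £3,520; credit = £7,425 − £3,520 = £3,905.
Child Care Credit: £126,000 is below the £130,800 cutoff, so the full £3,575 applies.
Total: £0 + £3,905 + £3,575 = £7,480.

£7,480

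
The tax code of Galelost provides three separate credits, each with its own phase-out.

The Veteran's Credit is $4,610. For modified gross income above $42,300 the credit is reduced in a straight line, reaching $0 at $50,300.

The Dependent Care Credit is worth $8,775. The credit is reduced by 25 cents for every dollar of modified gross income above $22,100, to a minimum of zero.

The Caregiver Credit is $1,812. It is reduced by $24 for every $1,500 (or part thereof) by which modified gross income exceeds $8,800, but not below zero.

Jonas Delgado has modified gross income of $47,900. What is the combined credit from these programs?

$4,872

Veteran's Credit: $47,900 is $5,600 into a $8,000 phase-out range, leaving 2,400/8,000 of the credit: $4,610 × 2,400/8,000 = $1,383.
Dependent Care Credit: 25% of the $25,800 excess over $22,100 is $6,450; credit = $8,775 − $6,450 = $2,325.
Caregiver Credit: income exceeds $8,800 by $39,100, which is 27 full-or-partial $1,500 increments; reduction = 27 × $24 = $648, leaving $1,164.
Total: $1,383 + $2,325 + $1,164 = $4,872.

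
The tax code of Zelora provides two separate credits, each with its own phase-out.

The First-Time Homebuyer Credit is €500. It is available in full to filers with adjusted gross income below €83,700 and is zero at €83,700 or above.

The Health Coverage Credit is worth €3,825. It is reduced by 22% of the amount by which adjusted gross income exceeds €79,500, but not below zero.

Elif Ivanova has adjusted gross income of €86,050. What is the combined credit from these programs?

€2,384

First-Time Homebuyer Credit: €86,050 meets or exceeds the €83,700 cutoff, so the credit is €0.
Health Coverage Credit: 22% of the €6,550 excess over €79,500 is €1,441; credit = €3,825 − €1,441 = €2,384.
Total: €0 + €2,384 = €2,384.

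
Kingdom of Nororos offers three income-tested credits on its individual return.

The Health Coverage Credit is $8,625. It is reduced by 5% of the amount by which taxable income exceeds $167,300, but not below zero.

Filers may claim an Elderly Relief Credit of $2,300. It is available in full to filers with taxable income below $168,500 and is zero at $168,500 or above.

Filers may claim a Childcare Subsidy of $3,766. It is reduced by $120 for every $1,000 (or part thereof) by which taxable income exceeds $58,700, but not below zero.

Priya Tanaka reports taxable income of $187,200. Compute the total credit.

Health Coverage Credit: 5% of the $19,900 excess over $167,300 is $995; credit = $8,625 − $995 = $7,630.
Elderly Relief Credit: $187,200 meets or exceeds the $168,500 cutoff, so the credit is $0.
Childcare Subsidy: income exceeds $58,700 by $128,500 → 129 increments × $120 = $15,480 ≥ base, so the credit is $0.
Total: $7,630 + $0 + $0 = $7,630.

$7,630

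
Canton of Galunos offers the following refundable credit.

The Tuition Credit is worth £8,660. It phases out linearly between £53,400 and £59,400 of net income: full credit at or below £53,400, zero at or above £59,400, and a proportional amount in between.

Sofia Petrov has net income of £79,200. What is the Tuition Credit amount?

Tuition Credit: £79,200 is at or above £59,400, so the credit is £0.

£0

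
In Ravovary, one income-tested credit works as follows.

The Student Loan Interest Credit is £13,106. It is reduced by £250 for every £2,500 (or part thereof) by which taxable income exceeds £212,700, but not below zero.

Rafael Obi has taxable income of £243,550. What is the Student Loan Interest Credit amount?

£9,856

Student Loan Interest Credit: income exceeds £212,700 by £30,850, which is 13 full-or-partial £2,500 increments; reduction = 13 × £250 = £3,250, leaving £9,856.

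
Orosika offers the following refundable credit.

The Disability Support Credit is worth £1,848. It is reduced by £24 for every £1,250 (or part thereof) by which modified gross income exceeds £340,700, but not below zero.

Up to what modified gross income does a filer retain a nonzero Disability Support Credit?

After 76 increments the reduction is 76 × £24 = £1,824, leaving £24; one more increment wipes it out. Increment 76 ends at excess 76 × £1,250 = £95,000, so the highest qualifying income is £340,700 + £95,000 = £435,700.

£435,700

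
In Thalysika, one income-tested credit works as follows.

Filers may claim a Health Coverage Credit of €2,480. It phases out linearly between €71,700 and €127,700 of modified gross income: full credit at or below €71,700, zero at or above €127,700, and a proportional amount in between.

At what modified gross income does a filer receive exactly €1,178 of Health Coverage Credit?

€101,100

€1,178 is 1,178/2,480 of the full €2,480, so 1,302/2,480 of the €56,000 range has been used: income = €71,700 + €56,000 × 1,302/2,480 = €101,100.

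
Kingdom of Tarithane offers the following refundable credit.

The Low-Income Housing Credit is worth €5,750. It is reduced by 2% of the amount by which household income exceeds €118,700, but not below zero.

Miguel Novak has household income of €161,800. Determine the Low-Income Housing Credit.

Low-Income Housing Credit: 2% of the €43,100 excess over €118,700 is €862; credit = €5,750 − €862 = €4,888.

€4,888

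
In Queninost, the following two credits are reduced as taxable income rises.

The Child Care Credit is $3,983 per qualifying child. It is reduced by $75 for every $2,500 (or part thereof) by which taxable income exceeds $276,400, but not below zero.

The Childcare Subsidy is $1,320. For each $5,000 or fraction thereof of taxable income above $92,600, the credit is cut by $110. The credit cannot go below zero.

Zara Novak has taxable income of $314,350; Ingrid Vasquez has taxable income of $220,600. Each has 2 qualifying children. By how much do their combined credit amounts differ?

$1,200

Zara ($314,350): Child Care Credit: base = 2 × $3,983 = $7,966. income exceeds $276,400 by $37,950, which is 16 full-or-partial $2,500 increments; reduction = 16 × $75 = $1,200, leaving $6,766. Childcare Subsidy: income exceeds $92,600 by $221,750 → 45 increments × $110 = $4,950 ≥ base, so the credit is $0. total $6,766 + $0 = $6,766
Ingrid ($220,600): Child Care Credit: base = 2 × $3,983 = $7,966. $220,600 is at or below the $276,400 threshold, so the full $7,966 applies. Childcare Subsidy: income exceeds $92,600 by $128,000 → 26 increments × $110 = $2,860 ≥ base, so the credit is $0. total $7,966 + $0 = $7,966
Difference: |$6,766 − $7,966| = $1,200.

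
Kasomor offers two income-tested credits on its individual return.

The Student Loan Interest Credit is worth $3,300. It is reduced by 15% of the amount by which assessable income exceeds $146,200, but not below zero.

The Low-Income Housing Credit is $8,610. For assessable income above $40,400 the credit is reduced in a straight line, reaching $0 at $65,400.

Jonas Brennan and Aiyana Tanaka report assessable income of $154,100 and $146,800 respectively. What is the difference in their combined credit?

Jonas ($154,100): Student Loan Interest Credit: 15% of the $7,900 excess over $146,200 is $1,185; credit = $3,300 − $1,185 = $2,115. Low-Income Housing Credit: $154,100 is at or above $65,400, so the credit is $0. total $2,115 + $0 = $2,115
Aiyana ($146,800): Student Loan Interest Credit: 15% of the $600 excess over $146,200 is $90; credit = $3,300 − $90 = $3,210. Low-Income Housing Credit: $146,800 is at or above $65,400, so the credit is $0. total $3,210 + $0 = $3,210
Difference: |$2,115 − $3,210| = $1,095.

$1,095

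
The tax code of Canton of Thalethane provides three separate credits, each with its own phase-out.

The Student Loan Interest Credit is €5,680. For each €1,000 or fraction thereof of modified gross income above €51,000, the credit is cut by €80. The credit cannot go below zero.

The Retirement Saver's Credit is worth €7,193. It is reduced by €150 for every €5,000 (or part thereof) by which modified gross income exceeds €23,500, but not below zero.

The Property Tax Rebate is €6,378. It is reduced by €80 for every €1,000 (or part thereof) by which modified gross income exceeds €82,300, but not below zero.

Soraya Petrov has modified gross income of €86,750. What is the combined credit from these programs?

€14,021

Student Loan Interest Credit: income exceeds €51,000 by €35,750, which is 36 full-or-partial €1,000 increments; reduction = 36 × €80 = €2,880, leaving €2,800.
Retirement Saver's Credit: income exceeds €23,500 by €63,250, which is 13 full-or-partial €5,000 increments; reduction = 13 × €150 = €1,950, leaving €5,243.
Property Tax Rebate: income exceeds €82,300 by €4,450, which is 5 full-or-partial €1,000 increments; reduction = 5 × €80 = €400, leaving €5,978.
Total: €2,800 + €5,243 + €5,978 = €14,021.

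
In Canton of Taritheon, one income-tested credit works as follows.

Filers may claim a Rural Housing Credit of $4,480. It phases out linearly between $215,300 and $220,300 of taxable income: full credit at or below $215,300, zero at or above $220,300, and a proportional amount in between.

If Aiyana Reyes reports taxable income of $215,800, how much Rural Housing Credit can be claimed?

Rural Housing Credit: $215,800 is $500 into a $5,000 phase-out range, leaving 4,500/5,000 of the credit: $4,480 × 4,500/5,000 = $4,032.

$4,032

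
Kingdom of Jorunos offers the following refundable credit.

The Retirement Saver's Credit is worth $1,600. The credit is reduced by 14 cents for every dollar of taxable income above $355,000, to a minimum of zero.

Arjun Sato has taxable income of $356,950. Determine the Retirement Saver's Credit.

$1,327

Retirement Saver's Credit: 14% of the $1,950 excess over $355,000 is $273; credit = $1,600 − $273 = $1,327.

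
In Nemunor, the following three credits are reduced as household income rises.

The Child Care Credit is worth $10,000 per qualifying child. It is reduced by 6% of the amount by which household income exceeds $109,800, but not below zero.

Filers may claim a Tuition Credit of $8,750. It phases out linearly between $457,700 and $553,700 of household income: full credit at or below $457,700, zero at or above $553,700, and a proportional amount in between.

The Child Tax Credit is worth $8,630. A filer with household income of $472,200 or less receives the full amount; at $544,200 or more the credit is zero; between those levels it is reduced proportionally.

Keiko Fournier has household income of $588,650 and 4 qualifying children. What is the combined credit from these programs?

Child Care Credit: base = 4 × $10,000 = $40,000. 6% of the $478,850 excess over $109,800 is $28,731; credit = $40,000 − $28,731 = $11,269.
Tuition Credit: $588,650 is at or above $553,700, so the credit is $0.
Child Tax Credit: $588,650 is at or above $544,200, so the credit is $0.
Total: $11,269 + $0 + $0 = $11,269.

$11,269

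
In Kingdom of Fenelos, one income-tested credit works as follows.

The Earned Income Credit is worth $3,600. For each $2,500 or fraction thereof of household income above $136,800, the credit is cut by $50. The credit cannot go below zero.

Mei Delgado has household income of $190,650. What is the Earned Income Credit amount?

$2,500

Earned Income Credit: income exceeds $136,800 by $53,850, which is 22 full-or-partial $2,500 increments; reduction = 22 × $50 = $1,100, leaving $2,500.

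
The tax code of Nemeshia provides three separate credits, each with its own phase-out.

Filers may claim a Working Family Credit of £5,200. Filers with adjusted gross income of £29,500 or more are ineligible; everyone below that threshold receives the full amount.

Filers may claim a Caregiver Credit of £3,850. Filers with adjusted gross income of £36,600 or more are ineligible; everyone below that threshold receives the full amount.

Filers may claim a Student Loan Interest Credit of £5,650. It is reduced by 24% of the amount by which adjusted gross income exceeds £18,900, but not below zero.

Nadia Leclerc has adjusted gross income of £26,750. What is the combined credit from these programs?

Working Family Credit: £26,750 is below the £29,500 cutoff, so the full £5,200 applies.
Caregiver Credit: £26,750 is below the £36,600 cutoff, so the full £3,850 applies.
Student Loan Interest Credit: 24% of the £7,850 excess over £18,900 is £1,884; credit = £5,650 − £1,884 = £3,766.
Total: £5,200 + £3,850 + £3,766 = £12,816.

£12,816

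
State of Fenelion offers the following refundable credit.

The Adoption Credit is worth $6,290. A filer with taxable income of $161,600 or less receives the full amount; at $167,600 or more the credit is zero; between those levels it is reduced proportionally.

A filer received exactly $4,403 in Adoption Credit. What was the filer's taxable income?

$163,400

$4,403 is 4,403/6,290 of the full $6,290, so 1,887/6,290 of the $6,000 range has been used: income = $161,600 + $6,000 × 1,887/6,290 = $163,400.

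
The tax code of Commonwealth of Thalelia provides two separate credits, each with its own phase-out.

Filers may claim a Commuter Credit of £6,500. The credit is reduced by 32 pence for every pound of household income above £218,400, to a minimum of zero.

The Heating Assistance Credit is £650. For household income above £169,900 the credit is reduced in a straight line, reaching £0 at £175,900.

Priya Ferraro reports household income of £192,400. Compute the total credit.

£6,500

Commuter Credit: £192,400 is at or below the £218,400 threshold, so the full £6,500 applies.
Heating Assistance Credit: £192,400 is at or above £175,900, so the credit is £0.
Total: £6,500 + £0 = £6,500.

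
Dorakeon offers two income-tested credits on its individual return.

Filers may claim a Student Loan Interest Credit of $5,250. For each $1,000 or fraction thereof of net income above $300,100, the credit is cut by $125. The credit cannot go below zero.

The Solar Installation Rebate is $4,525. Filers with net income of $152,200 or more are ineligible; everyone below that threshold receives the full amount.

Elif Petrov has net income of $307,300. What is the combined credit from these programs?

Student Loan Interest Credit: income exceeds $300,100 by $7,200, which is 8 full-or-partial $1,000 increments; reduction = 8 × $125 = $1,000, leaving $4,250.
Solar Installation Rebate: $307,300 meets or exceeds the $152,200 cutoff, so the credit is $0.
Total: $4,250 + $0 = $4,250.

$4,250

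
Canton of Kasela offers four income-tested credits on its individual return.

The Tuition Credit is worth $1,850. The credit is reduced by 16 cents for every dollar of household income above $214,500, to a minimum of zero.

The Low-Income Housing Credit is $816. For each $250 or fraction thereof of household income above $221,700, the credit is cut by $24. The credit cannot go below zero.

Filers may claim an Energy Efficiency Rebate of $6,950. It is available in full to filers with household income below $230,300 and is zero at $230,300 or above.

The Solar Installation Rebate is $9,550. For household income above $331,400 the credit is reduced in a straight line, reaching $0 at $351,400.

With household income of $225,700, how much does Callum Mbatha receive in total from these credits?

Tuition Credit: 16% of the $11,200 excess over $214,500 is $1,792; credit = $1,850 − $1,792 = $58.
Low-Income Housing Credit: income exceeds $221,700 by $4,000, which is 16 full-or-partial $250 increments; reduction = 16 × $24 = $384, leaving $432.
Energy Efficiency Rebate: $225,700 is below the $230,300 cutoff, so the full $6,950 applies.
Solar Installation Rebate: $225,700 is at or below the $331,400 threshold, so the full $9,550 applies.
Total: $58 + $432 + $6,950 + $9,550 = $16,990.

$16,990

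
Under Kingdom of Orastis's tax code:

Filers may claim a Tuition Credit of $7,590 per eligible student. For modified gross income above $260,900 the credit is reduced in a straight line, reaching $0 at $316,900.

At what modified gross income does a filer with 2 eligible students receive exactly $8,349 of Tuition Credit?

Full credit = 2 × $7,590 = $15,180.
$8,349 is 8,349/15,180 of the full $15,180, so 6,831/15,180 of the $56,000 range has been used: income = $260,900 + $56,000 × 6,831/15,180 = $286,100.

$286,100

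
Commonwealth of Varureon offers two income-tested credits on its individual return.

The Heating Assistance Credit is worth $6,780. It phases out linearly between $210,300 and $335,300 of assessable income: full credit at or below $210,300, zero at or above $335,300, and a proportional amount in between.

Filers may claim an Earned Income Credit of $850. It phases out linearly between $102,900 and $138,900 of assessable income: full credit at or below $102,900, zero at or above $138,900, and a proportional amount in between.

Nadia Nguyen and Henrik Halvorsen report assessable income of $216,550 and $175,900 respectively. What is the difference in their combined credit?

$339

Nadia ($216,550): Heating Assistance Credit: $216,550 is $6,250 into a $125,000 phase-out range, leaving 118,750/125,000 of the credit: $6,780 × 118,750/125,000 = $6,441. Earned Income Credit: $216,550 is at or above $138,900, so the credit is $0. total $6,441 + $0 = $6,441
Henrik ($175,900): Heating Assistance Credit: $175,900 is at or below the $210,300 threshold, so the full $6,780 applies. Earned Income Credit: $175,900 is at or above $138,900, so the credit is $0. total $6,780 + $0 = $6,780
Difference: |$6,441 − $6,780| = $339.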